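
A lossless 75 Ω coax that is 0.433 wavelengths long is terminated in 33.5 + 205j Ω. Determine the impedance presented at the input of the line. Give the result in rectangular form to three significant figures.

Z_in ≈ 8.07 + j77.8 Ω

βl = 2π × 0.433 = 156°
tan(βl) = tan(156°) = -0.448
Z_in = Z_0·(Z_L + jZ_0·tanβl)/(Z_0 + jZ_L·tanβl)
     = 75·(33.5 + j171)/(167 − j15)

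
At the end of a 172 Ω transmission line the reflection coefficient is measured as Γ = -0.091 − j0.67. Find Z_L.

Z_L = Z_0·(1 + Γ)/(1 − Γ) = 172·(0.909 − j0.67)/(1.09 + j0.67)

Z_L ≈ 57 − j141 Ω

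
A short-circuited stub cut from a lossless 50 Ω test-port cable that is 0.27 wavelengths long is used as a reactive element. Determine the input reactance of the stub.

βl = 2π × 0.27 = 97.2°
tan(βl) = -7.92
For a short-circuited stub, Z_in = jZ_0·tan(βl)

X_in ≈ -396 Ω (capacitive)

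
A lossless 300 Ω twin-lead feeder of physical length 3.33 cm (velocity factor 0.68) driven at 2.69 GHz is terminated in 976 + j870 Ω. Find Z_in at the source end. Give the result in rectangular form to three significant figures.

λ = v/f = 0.68·c / 2.69 GHz = 0.0758 m
βl = 2π·l/λ = 2π × 0.439 = 158°
tan(βl) = tan(158°) = -0.402
Z_in = Z_0·(Z_L + jZ_0·tanβl)/(Z_0 + jZ_L·tanβl)
     = 300·(976 + j749)/(650 − j393)

Z_in ≈ 177 + j453 Ω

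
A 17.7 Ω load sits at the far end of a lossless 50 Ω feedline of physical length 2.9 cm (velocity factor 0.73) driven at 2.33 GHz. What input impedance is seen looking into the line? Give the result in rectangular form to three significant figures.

λ = v/f = 0.73·c / 2.33 GHz = 0.094 m
βl = 2π·l/λ = 2π × 0.309 = 111°
tan(βl) = tan(111°) = -2.6
Z_in = Z_0·(Z_L + jZ_0·tanβl)/(Z_0 + jZ_L·tanβl)
     = 50·(17.7 − j130)/(50 − j45.9)

Z_in ≈ 74.2 − j61.5 Ω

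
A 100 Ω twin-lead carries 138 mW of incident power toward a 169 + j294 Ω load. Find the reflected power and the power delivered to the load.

|Γ| = |(69 + j294)/(269 + j294)| = 0.758
|Γ|² = 0.574
P_refl = |Γ|²·P_inc = 79.3 mW, P_del = (1 − |Γ|²)·P_inc = 58.7 mW

P_reflected ≈ 79.3 mW; P_delivered ≈ 58.7 mW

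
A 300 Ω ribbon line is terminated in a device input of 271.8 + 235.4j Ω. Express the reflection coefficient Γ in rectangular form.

Γ ≈ 0.103 + j0.369

Γ = (Z_L − Z_0)/(Z_L + Z_0) = (-28.2 + j235.4)/(571.8 + j235.4)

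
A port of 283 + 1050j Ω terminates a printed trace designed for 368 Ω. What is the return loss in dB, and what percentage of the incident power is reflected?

RL ≈ 1.38 dB; 72.7% of incident power reflected

Γ = (-85 + j1050)/(651 + j1050), |Γ| = 0.853
RL = −20·log₁₀(0.853) = 1.38 dB
P_refl/P_inc = |Γ|² = 0.727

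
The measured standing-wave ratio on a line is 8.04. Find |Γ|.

|Γ| = (S − 1)/(S + 1) = (8.04 − 1)/(8.04 + 1) = 7.04/9.04

|Γ| ≈ 0.779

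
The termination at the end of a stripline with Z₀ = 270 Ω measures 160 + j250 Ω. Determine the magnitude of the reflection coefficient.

Γ = (Z_L − Z_0)/(Z_L + Z_0) = (-110 + j250)/(430 + j250)
|Γ| = 273/497

|Γ| ≈ 0.549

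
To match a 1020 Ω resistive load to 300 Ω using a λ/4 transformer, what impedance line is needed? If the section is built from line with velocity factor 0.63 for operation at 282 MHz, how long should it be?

Z_qwt ≈ 553 Ω; length ≈ 16.8 cm

Z_qwt = √(Z_0·R_L) = √(300 × 1020) = √306000
λ = 0.63·c/f = 0.67 m, so l = λ/4 = 0.168 m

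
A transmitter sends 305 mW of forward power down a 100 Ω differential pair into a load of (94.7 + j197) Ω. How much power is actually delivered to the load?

|Γ| = |(-5.3 + j197)/(194.7 + j197)| = 0.712
|Γ|² = 0.506
P_refl = |Γ|²·P_inc = 154 mW, P_del = (1 − |Γ|²)·P_inc = 151 mW

P_delivered ≈ 151 mW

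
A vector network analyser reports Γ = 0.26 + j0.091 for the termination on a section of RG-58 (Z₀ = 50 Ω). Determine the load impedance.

Z_L ≈ 83.1 + j16.4 Ω

Z_L = Z_0·(1 + Γ)/(1 − Γ) = 50·(1.26 + j0.091)/(0.74 − j0.091)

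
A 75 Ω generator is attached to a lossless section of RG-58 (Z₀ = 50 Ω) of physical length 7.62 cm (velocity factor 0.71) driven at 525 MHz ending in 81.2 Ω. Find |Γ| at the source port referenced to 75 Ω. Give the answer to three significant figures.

λ = v/f = 0.71·c / 525 MHz = 0.406 m
βl = 2π·l/λ = 2π × 0.188 = 67.6°
tan(βl) = 2.43
Z_in = Z_0·(Z_L + jZ_0·tanβl)/(Z_0 + jZ_L·tanβl) = 33.8 − j12 Ω
Γ_s = (Z_in − Z_s)/(Z_in + Z_s) = (-41.2 − j12)/(109 − j12), |Γ_s| = 0.392

|Γ| ≈ 0.392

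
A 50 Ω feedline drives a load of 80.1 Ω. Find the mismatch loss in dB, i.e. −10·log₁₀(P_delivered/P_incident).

Γ = (80.1 − 50)/(80.1 + 50) = 0.231
|Γ|² = 0.0535, so P_del/P_inc = 1 − |Γ|² = 0.946
ML = −10·log₁₀(1 − |Γ|²)

mismatch loss ≈ 0.239 dB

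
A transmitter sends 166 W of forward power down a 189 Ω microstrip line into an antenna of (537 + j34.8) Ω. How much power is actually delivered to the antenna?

P_delivered ≈ 128 W

|Γ| = |(348 + j34.8)/(726 + j34.8)| = 0.481
|Γ|² = 0.232
P_refl = |Γ|²·P_inc = 38.4 W, P_del = (1 − |Γ|²)·P_inc = 128 W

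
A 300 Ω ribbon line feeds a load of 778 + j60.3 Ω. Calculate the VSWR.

Γ = (Z_L − Z_0)/(Z_L + Z_0) = (478 + j60.3)/(1078 + j60.3)
|Γ| = 482/1080 = 0.446
VSWR = (1 + |Γ|)/(1 − |Γ|) = 1.45/0.554

VSWR ≈ 2.61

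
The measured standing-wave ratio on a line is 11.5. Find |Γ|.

|Γ| = (S − 1)/(S + 1) = (11.5 − 1)/(11.5 + 1) = 10.5/12.5

|Γ| ≈ 0.84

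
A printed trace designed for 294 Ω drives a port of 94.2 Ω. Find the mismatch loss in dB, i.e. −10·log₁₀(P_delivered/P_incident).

Γ = (94.2 − 294)/(94.2 + 294) = -0.515
|Γ|² = 0.265, so P_del/P_inc = 1 − |Γ|² = 0.735
ML = −10·log₁₀(1 − |Γ|²)

mismatch loss ≈ 1.34 dB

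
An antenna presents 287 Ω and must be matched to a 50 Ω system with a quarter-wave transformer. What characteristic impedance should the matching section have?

Z_qwt ≈ 120 Ω

Z_qwt = √(Z_0·R_L) = √(50 × 287) = √14350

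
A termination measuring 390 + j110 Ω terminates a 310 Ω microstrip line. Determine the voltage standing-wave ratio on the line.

Γ = (Z_L − Z_0)/(Z_L + Z_0) = (80 + j110)/(700 + j110)
|Γ| = 136/709 = 0.192
VSWR = (1 + |Γ|)/(1 − |Γ|) = 1.19/0.808

VSWR ≈ 1.48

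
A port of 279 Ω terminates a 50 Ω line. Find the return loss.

Γ = (279 − 50)/(279 + 50) = 0.696
RL = −20·log₁₀|Γ| = −20·log₁₀(0.696)

RL ≈ 3.15 dB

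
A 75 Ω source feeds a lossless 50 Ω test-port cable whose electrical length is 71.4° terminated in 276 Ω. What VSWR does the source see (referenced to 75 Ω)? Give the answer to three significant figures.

VSWR ≈ 7.82

tan(βl) = 2.97
Z_in = Z_0·(Z_L + jZ_0·tanβl)/(Z_0 + jZ_L·tanβl) = 10 − j16.2 Ω
Γ_s = (Z_in − Z_s)/(Z_in + Z_s) = (-65 − j16.2)/(85 − j16.2), |Γ_s| = 0.773
VSWR = (1 + |Γ_s|)/(1 − |Γ_s|)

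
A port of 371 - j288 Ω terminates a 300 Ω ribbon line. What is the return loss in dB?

Γ = (71 − j288)/(671 − j288), |Γ| = 0.406
RL = −20·log₁₀|Γ| = −20·log₁₀(0.406)

RL ≈ 7.82 dB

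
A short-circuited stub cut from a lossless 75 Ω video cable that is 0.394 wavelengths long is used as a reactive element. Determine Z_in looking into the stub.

βl = 2π × 0.394 = 142°
tan(βl) = -0.786
For a short-circuited stub, Z_in = jZ_0·tan(βl)

Z_in ≈ −j58.9 Ω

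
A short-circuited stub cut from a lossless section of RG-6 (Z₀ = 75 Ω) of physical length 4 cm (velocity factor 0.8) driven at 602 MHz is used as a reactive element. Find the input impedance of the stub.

λ = v/f = 0.8·c / 602 MHz = 0.399 m
βl = 2π·l/λ = 2π × 0.1 = 36.1°
tan(βl) = 0.73
For a short-circuited stub, Z_in = jZ_0·tan(βl)

Z_in ≈ +j54.7 Ω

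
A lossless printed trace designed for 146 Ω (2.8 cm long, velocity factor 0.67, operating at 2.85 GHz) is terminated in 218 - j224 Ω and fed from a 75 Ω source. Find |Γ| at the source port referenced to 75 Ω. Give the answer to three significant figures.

λ = v/f = 0.67·c / 2.85 GHz = 0.0705 m
βl = 2π·l/λ = 2π × 0.397 = 143°
tan(βl) = -0.756
Z_in = Z_0·(Z_L + jZ_0·tanβl)/(Z_0 + jZ_L·tanβl) = 264 + j230 Ω
Γ_s = (Z_in − Z_s)/(Z_in + Z_s) = (189 + j230)/(339 + j230), |Γ_s| = 0.727

|Γ| ≈ 0.727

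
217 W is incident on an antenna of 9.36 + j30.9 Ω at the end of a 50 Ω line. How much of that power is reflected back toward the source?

P_reflected ≈ 126 W

|Γ| = |(-40.64 + j30.9)/(59.36 + j30.9)| = 0.763
|Γ|² = 0.582
P_refl = |Γ|²·P_inc = 126 W, P_del = (1 − |Γ|²)·P_inc = 90.7 W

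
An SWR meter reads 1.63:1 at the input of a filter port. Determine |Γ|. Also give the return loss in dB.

|Γ| = (S − 1)/(S + 1) = (1.63 − 1)/(1.63 + 1) = 0.63/2.63
RL = −20·log₁₀|Γ| = −20·log₁₀(0.24)

|Γ| ≈ 0.24; return loss ≈ 12.4 dB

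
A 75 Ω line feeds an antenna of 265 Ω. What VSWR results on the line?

VSWR ≈ 3.53

For a purely resistive load, VSWR = R_L/Z_0 or Z_0/R_L (whichever > 1) = 265/75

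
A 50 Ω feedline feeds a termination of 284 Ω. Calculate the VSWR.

Γ = (284 − 50)/(284 + 50) = 0.701
VSWR = (1 + 0.701)/(1 − 0.701)

VSWR ≈ 5.68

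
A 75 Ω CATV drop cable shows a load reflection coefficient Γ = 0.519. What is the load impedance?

Z_L = Z_0·(1 + Γ)/(1 − Γ) = 75·(1.52)/(0.481)

Z_L ≈ 237 Ω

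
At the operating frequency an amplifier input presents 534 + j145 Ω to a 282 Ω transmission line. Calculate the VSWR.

Γ = (Z_L − Z_0)/(Z_L + Z_0) = (252 + j145)/(816 + j145)
|Γ| = 291/829 = 0.351
VSWR = (1 + |Γ|)/(1 − |Γ|) = 1.35/0.649

VSWR ≈ 2.08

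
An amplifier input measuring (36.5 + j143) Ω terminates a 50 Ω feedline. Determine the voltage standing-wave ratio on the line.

VSWR ≈ 13.2

Γ = (Z_L − Z_0)/(Z_L + Z_0) = (-13.5 + j143)/(86.5 + j143)
|Γ| = 144/167 = 0.859
VSWR = (1 + |Γ|)/(1 − |Γ|) = 1.86/0.141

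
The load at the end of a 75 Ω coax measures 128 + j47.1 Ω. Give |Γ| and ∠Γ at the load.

Γ ≈ 0.34 ∠ 28.6°

Γ = (Z_L − Z_0)/(Z_L + Z_0) = (53 + j47.1)/(203 + j47.1)
|Γ| = 70.9/208 = 0.34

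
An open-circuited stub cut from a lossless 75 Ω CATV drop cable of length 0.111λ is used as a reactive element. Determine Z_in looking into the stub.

βl = 2π × 0.111 = 40°
tan(βl) = 0.838
For an open-circuited stub, Z_in = −jZ_0·cot(βl) = −jZ_0/tan(βl)

Z_in ≈ −j89.5 Ω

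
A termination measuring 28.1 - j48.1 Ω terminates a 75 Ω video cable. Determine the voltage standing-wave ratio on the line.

Γ = (Z_L − Z_0)/(Z_L + Z_0) = (-46.9 − j48.1)/(103.1 − j48.1)
|Γ| = 67.2/114 = 0.591
VSWR = (1 + |Γ|)/(1 − |Γ|) = 1.59/0.409

VSWR ≈ 3.88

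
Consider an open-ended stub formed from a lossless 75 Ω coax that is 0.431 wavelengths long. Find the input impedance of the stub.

Z_in ≈ +j162 Ω

βl = 2π × 0.431 = 155°
tan(βl) = -0.463
For an open-ended stub, Z_in = −jZ_0·cot(βl) = −jZ_0/tan(βl)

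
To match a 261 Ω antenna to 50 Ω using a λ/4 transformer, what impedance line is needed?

Z_qwt = √(Z_0·R_L) = √(50 × 261) = √13050

Z_qwt ≈ 114 Ω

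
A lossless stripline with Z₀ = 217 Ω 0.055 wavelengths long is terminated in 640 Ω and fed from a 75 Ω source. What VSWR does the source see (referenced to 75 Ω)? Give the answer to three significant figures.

βl = 2π × 0.055 = 19.8°
tan(βl) = 0.36
Z_in = Z_0·(Z_L + jZ_0·tanβl)/(Z_0 + jZ_L·tanβl) = 340 − j283 Ω
Γ_s = (Z_in − Z_s)/(Z_in + Z_s) = (265 − j283)/(415 − j283), |Γ_s| = 0.772
VSWR = (1 + |Γ_s|)/(1 − |Γ_s|)

VSWR ≈ 7.76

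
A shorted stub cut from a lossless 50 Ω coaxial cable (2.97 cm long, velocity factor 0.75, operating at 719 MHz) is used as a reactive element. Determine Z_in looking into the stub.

Z_in ≈ +j33.9 Ω

λ = v/f = 0.75·c / 719 MHz = 0.313 m
βl = 2π·l/λ = 2π × 0.0949 = 34.2°
tan(βl) = 0.679
For a shorted stub, Z_in = jZ_0·tan(βl)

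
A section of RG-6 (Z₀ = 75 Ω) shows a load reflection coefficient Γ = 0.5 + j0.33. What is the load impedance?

Z_L ≈ 134 + j138 Ω

Z_L = Z_0·(1 + Γ)/(1 − Γ) = 75·(1.5 + j0.33)/(0.5 − j0.33)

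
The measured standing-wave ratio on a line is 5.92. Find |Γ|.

|Γ| = (S − 1)/(S + 1) = (5.92 − 1)/(5.92 + 1) = 4.92/6.92

|Γ| ≈ 0.711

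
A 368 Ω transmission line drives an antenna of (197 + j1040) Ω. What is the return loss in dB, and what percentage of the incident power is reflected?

Γ = (-171 + j1040)/(565 + j1040), |Γ| = 0.891
RL = −20·log₁₀(0.891) = 1.01 dB
P_refl/P_inc = |Γ|² = 0.793

RL ≈ 1.01 dB; 79.3% of incident power reflected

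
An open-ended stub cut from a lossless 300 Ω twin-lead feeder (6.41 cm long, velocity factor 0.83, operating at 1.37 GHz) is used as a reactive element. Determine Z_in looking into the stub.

Z_in ≈ +j226 Ω

λ = v/f = 0.83·c / 1.37 GHz = 0.182 m
βl = 2π·l/λ = 2π × 0.353 = 127°
tan(βl) = -1.33
For an open-ended stub, Z_in = −jZ_0·cot(βl) = −jZ_0/tan(βl)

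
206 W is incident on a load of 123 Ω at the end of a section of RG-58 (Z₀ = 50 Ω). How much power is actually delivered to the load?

P_delivered ≈ 169 W

Γ = (123 − 50)/(123 + 50) = 0.422
|Γ|² = 0.178
P_refl = |Γ|²·P_inc = 36.7 W, P_del = (1 − |Γ|²)·P_inc = 169 W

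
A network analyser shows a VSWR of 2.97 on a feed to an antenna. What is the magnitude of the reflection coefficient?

|Γ| ≈ 0.496

|Γ| = (S − 1)/(S + 1) = (2.97 − 1)/(2.97 + 1) = 1.97/3.97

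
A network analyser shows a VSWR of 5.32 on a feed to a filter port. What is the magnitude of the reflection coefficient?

|Γ| = (S − 1)/(S + 1) = (5.32 − 1)/(5.32 + 1) = 4.32/6.32

|Γ| ≈ 0.684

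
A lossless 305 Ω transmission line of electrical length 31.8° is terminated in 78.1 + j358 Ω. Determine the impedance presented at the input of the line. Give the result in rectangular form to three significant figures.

tan(βl) = tan(31.8°) = 0.62
Z_in = Z_0·(Z_L + jZ_0·tanβl)/(Z_0 + jZ_L·tanβl)
     = 305·(78.1 + j547)/(83 + j48.4)

Z_in ≈ 1090 + j1370 Ω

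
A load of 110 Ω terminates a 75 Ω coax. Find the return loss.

Γ = (110 − 75)/(110 + 75) = 0.189
RL = −20·log₁₀|Γ| = −20·log₁₀(0.189)

RL ≈ 14.5 dB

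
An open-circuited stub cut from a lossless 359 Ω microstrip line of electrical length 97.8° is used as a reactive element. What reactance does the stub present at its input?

X_in ≈ 49.2 Ω (inductive)

tan(βl) = -7.3
For an open-circuited stub, Z_in = −jZ_0·cot(βl) = −jZ_0/tan(βl)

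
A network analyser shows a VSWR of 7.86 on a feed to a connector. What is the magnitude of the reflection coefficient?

|Γ| = (S − 1)/(S + 1) = (7.86 − 1)/(7.86 + 1) = 6.86/8.86

|Γ| ≈ 0.774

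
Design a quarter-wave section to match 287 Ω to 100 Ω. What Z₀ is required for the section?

Z_qwt ≈ 169 Ω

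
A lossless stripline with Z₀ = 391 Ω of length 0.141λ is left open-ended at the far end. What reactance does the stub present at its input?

βl = 2π × 0.141 = 50.8°
tan(βl) = 1.22
For an open-ended stub, Z_in = −jZ_0·cot(βl) = −jZ_0/tan(βl)

X_in ≈ -319 Ω (capacitive)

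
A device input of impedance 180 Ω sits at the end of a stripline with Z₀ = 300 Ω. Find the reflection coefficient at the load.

Γ = (Z_L − Z_0)/(Z_L + Z_0) = (180 − 300)/(180 + 300) = -120/480

Γ = -0.25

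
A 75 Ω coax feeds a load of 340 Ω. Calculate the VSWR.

VSWR ≈ 4.53

For a purely resistive load, VSWR = R_L/Z_0 or Z_0/R_L (whichever > 1) = 340/75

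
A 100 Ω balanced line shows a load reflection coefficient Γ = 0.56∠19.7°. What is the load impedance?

Z_L = Z_0·(1 + Γ)/(1 − Γ) = 100·(1.53 + j0.189)/(0.473 − j0.189)

Z_L ≈ 265 + j146 Ω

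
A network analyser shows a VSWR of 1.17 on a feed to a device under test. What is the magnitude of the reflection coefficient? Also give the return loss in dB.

|Γ| = (S − 1)/(S + 1) = (1.17 − 1)/(1.17 + 1) = 0.17/2.17
RL = −20·log₁₀|Γ| = −20·log₁₀(0.0783)

|Γ| ≈ 0.0783; return loss ≈ 22.1 dB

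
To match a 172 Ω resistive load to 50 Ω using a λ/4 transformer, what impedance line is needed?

Z_qwt ≈ 92.7 Ω

Z_qwt = √(Z_0·R_L) = √(50 × 172) = √8600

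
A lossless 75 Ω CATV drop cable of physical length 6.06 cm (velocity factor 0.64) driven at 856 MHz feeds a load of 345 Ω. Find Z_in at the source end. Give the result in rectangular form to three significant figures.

λ = v/f = 0.64·c / 856 MHz = 0.224 m
βl = 2π·l/λ = 2π × 0.27 = 97.3°
tan(βl) = tan(97.3°) = -7.85
Z_in = Z_0·(Z_L + jZ_0·tanβl)/(Z_0 + jZ_L·tanβl)
     = 75·(345 − j588)/(75 − j2710)

Z_in ≈ 16.6 + j9.1 Ω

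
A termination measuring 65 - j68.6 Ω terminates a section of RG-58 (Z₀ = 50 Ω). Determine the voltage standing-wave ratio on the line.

VSWR ≈ 3.21

Γ = (Z_L − Z_0)/(Z_L + Z_0) = (15 − j68.6)/(115 − j68.6)
|Γ| = 70.2/134 = 0.524
VSWR = (1 + |Γ|)/(1 − |Γ|) = 1.52/0.476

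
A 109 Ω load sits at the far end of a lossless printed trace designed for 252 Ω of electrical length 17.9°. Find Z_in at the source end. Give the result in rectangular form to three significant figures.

Z_in ≈ 118 + j64.9 Ω

tan(βl) = tan(17.9°) = 0.323
Z_in = Z_0·(Z_L + jZ_0·tanβl)/(Z_0 + jZ_L·tanβl)
     = 252·(109 + j81.4)/(252 + j35.2)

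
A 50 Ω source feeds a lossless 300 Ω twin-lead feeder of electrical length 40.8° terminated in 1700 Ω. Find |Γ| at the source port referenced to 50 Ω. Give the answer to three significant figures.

|Γ| ≈ 0.906

tan(βl) = 0.863
Z_in = Z_0·(Z_L + jZ_0·tanβl)/(Z_0 + jZ_L·tanβl) = 119 − j323 Ω
Γ_s = (Z_in − Z_s)/(Z_in + Z_s) = (69 − j323)/(169 − j323), |Γ_s| = 0.906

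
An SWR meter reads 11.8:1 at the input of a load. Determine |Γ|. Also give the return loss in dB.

|Γ| = (S − 1)/(S + 1) = (11.8 − 1)/(11.8 + 1) = 10.8/12.8
RL = −20·log₁₀|Γ| = −20·log₁₀(0.844)

|Γ| ≈ 0.844; return loss ≈ 1.48 dB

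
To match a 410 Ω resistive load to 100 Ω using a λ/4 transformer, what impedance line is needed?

Z_qwt ≈ 202 Ω

Z_qwt = √(Z_0·R_L) = √(100 × 410) = √41000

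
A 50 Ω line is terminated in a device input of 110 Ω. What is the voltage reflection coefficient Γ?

Γ = 0.375

Γ = (Z_L − Z_0)/(Z_L + Z_0) = (110 − 50)/(110 + 50) = 60/160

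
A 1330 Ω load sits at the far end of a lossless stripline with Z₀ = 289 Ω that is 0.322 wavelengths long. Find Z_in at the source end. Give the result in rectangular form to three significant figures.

βl = 2π × 0.322 = 116°
tan(βl) = tan(116°) = -2.06
Z_in = Z_0·(Z_L + jZ_0·tanβl)/(Z_0 + jZ_L·tanβl)
     = 289·(1330 − j595)/(289 − j2740)

Z_in ≈ 76.8 + j132 Ω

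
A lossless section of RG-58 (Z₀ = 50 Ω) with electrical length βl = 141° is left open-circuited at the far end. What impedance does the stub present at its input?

tan(βl) = -0.81
For an open-circuited stub, Z_in = −jZ_0·cot(βl) = −jZ_0/tan(βl)

Z_in ≈ +j61.7 Ω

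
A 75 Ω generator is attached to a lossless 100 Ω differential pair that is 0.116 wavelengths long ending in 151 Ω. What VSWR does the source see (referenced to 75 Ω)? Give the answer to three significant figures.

VSWR ≈ 1.7

βl = 2π × 0.116 = 41.8°
tan(βl) = 0.893
Z_in = Z_0·(Z_L + jZ_0·tanβl)/(Z_0 + jZ_L·tanβl) = 96.3 − j40.6 Ω
Γ_s = (Z_in − Z_s)/(Z_in + Z_s) = (21.3 − j40.6)/(171 − j40.6), |Γ_s| = 0.26
VSWR = (1 + |Γ_s|)/(1 − |Γ_s|)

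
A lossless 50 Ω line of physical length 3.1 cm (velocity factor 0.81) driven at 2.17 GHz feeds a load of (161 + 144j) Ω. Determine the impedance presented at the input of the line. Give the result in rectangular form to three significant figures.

Z_in ≈ 8.42 + j0.533 Ω

λ = v/f = 0.81·c / 2.17 GHz = 0.112 m
βl = 2π·l/λ = 2π × 0.277 = 99.7°
tan(βl) = tan(99.7°) = -5.88
Z_in = Z_0·(Z_L + jZ_0·tanβl)/(Z_0 + jZ_L·tanβl)
     = 50·(161 − j150)/(896 − j946)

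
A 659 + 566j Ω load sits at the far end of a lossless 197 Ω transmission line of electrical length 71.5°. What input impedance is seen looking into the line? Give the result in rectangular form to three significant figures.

Z_in ≈ 41.6 − j97.4 Ω

tan(βl) = tan(71.5°) = 2.99
Z_in = Z_0·(Z_L + jZ_0·tanβl)/(Z_0 + jZ_L·tanβl)
     = 197·(659 + j1150)/(-1490 + j1970)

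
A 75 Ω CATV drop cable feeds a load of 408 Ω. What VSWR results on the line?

VSWR ≈ 5.44

Γ = (408 − 75)/(408 + 75) = 0.689
VSWR = (1 + 0.689)/(1 − 0.689)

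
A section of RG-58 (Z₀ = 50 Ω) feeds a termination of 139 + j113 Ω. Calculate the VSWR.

Γ = (Z_L − Z_0)/(Z_L + Z_0) = (89 + j113)/(189 + j113)
|Γ| = 144/220 = 0.653
VSWR = (1 + |Γ|)/(1 − |Γ|) = 1.65/0.347

VSWR ≈ 4.77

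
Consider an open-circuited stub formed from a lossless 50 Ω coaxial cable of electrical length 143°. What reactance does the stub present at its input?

X_in ≈ 66.4 Ω (inductive)

tan(βl) = -0.754
For an open-circuited stub, Z_in = −jZ_0·cot(βl) = −jZ_0/tan(βl)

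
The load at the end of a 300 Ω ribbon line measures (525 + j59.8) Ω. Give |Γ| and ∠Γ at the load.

Γ = (Z_L − Z_0)/(Z_L + Z_0) = (225 + j59.8)/(825 + j59.8)
|Γ| = 233/827 = 0.281

Γ ≈ 0.281 ∠ 10.7°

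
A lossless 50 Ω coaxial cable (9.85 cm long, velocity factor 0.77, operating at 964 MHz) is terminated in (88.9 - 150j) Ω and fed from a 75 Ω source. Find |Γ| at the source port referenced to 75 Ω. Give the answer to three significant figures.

|Γ| ≈ 0.689

λ = v/f = 0.77·c / 964 MHz = 0.24 m
βl = 2π·l/λ = 2π × 0.411 = 148°
tan(βl) = -0.625
Z_in = Z_0·(Z_L + jZ_0·tanβl)/(Z_0 + jZ_L·tanβl) = 61.7 + j129 Ω
Γ_s = (Z_in − Z_s)/(Z_in + Z_s) = (-13.3 + j129)/(137 + j129), |Γ_s| = 0.689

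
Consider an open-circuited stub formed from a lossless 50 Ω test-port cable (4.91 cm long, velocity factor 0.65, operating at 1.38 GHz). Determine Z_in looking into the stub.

λ = v/f = 0.65·c / 1.38 GHz = 0.141 m
βl = 2π·l/λ = 2π × 0.347 = 125°
tan(βl) = -1.42
For an open-circuited stub, Z_in = −jZ_0·cot(βl) = −jZ_0/tan(βl)

Z_in ≈ +j35.1 Ω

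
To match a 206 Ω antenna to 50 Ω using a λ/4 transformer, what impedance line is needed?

Z_qwt ≈ 101 Ω

Z_qwt = √(Z_0·R_L) = √(50 × 206) = √10300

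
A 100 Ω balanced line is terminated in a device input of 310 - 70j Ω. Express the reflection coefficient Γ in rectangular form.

Γ ≈ 0.526 − j0.0809

Γ = (Z_L − Z_0)/(Z_L + Z_0) = (210 − j70)/(410 − j70)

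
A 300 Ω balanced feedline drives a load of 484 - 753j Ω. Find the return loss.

RL ≈ 2.94 dB

Γ = (184 − j753)/(784 − j753), |Γ| = 0.713
RL = −20·log₁₀|Γ| = −20·log₁₀(0.713)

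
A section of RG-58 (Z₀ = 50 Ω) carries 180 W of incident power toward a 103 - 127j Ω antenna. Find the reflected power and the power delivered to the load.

|Γ| = |(53 − j127)/(153 − j127)| = 0.692
|Γ|² = 0.479
P_refl = |Γ|²·P_inc = 86.2 W, P_del = (1 − |Γ|²)·P_inc = 93.8 W

P_reflected ≈ 86.2 W; P_delivered ≈ 93.8 W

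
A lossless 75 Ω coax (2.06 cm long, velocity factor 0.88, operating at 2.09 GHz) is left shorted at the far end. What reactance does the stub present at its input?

X_in ≈ 123 Ω (inductive)

λ = v/f = 0.88·c / 2.09 GHz = 0.126 m
βl = 2π·l/λ = 2π × 0.163 = 58.7°
tan(βl) = 1.65
For a shorted stub, Z_in = jZ_0·tan(βl)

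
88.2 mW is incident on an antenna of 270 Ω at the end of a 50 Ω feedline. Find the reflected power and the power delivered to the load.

P_reflected ≈ 41.7 mW; P_delivered ≈ 46.5 mW

Γ = (270 − 50)/(270 + 50) = 0.688
|Γ|² = 0.473
P_refl = |Γ|²·P_inc = 41.7 mW, P_del = (1 − |Γ|²)·P_inc = 46.5 mW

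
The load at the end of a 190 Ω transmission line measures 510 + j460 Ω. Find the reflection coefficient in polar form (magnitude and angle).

Γ ≈ 0.669 ∠ 21.9°

Γ = (Z_L − Z_0)/(Z_L + Z_0) = (320 + j460)/(700 + j460)
|Γ| = 560/838 = 0.669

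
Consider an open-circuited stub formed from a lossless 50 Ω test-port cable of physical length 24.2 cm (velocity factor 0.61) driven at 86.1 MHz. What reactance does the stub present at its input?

X_in ≈ -57.5 Ω (capacitive)

λ = v/f = 0.61·c / 86.1 MHz = 2.13 m
βl = 2π·l/λ = 2π × 0.114 = 41°
tan(βl) = 0.869
For an open-circuited stub, Z_in = −jZ_0·cot(βl) = −jZ_0/tan(βl)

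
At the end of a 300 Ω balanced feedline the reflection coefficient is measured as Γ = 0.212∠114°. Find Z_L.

Z_L ≈ 235 + j95.5 Ω

Z_L = Z_0·(1 + Γ)/(1 − Γ) = 300·(0.914 + j0.194)/(1.09 − j0.194)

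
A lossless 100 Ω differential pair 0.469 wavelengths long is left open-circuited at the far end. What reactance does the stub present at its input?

βl = 2π × 0.469 = 169°
tan(βl) = -0.197
For an open-circuited stub, Z_in = −jZ_0·cot(βl) = −jZ_0/tan(βl)

X_in ≈ 507 Ω (inductive)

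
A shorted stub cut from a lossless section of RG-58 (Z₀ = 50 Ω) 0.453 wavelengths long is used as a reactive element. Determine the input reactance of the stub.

X_in ≈ -15.2 Ω (capacitive)

βl = 2π × 0.453 = 163°
tan(βl) = -0.304
For a shorted stub, Z_in = jZ_0·tan(βl)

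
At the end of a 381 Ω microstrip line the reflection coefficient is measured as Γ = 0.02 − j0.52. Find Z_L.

Z_L = Z_0·(1 + Γ)/(1 − Γ) = 381·(1.02 − j0.52)/(0.98 + j0.52)

Z_L ≈ 226 − j322 Ω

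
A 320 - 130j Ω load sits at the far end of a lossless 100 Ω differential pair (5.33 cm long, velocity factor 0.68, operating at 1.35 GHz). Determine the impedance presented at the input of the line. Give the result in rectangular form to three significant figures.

λ = v/f = 0.68·c / 1.35 GHz = 0.151 m
βl = 2π·l/λ = 2π × 0.353 = 127°
tan(βl) = tan(127°) = -1.33
Z_in = Z_0·(Z_L + jZ_0·tanβl)/(Z_0 + jZ_L·tanβl)
     = 100·(320 − j263)/(-72.6 − j425)

Z_in ≈ 47.6 + j83.4 Ω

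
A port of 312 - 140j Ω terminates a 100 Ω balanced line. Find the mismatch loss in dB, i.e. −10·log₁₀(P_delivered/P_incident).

mismatch loss ≈ 1.81 dB

Γ = (212 − j140)/(412 − j140), |Γ| = 0.584
|Γ|² = 0.341, so P_del/P_inc = 1 − |Γ|² = 0.659
ML = −10·log₁₀(1 − |Γ|²)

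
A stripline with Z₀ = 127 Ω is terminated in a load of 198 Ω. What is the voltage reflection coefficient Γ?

Γ = 0.218

Γ = (Z_L − Z_0)/(Z_L + Z_0) = (198 − 127)/(198 + 127) = 71/325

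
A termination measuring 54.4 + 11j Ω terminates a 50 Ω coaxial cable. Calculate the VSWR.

Γ = (Z_L − Z_0)/(Z_L + Z_0) = (4.4 + j11)/(104.4 + j11)
|Γ| = 11.8/105 = 0.113
VSWR = (1 + |Γ|)/(1 − |Γ|) = 1.11/0.887

VSWR ≈ 1.25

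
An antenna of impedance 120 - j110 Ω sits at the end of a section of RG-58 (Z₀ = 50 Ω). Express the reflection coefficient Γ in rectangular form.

Γ = (Z_L − Z_0)/(Z_L + Z_0) = (70 − j110)/(170 − j110)

Γ ≈ 0.585 − j0.268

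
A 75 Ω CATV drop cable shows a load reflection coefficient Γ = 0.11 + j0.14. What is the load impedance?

Z_L = Z_0·(1 + Γ)/(1 − Γ) = 75·(1.11 + j0.14)/(0.89 − j0.14)

Z_L ≈ 89.5 + j25.9 Ω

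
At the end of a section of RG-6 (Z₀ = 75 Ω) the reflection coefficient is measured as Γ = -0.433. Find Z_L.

Z_L ≈ 29.7 Ω

Z_L = Z_0·(1 + Γ)/(1 − Γ) = 75·(0.567)/(1.43)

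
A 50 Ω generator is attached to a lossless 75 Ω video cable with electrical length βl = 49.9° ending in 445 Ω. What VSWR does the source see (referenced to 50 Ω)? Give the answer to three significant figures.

VSWR ≈ 6.04

tan(βl) = 1.19
Z_in = Z_0·(Z_L + jZ_0·tanβl)/(Z_0 + jZ_L·tanβl) = 21.2 − j60.2 Ω
Γ_s = (Z_in − Z_s)/(Z_in + Z_s) = (-28.8 − j60.2)/(71.2 − j60.2), |Γ_s| = 0.716
VSWR = (1 + |Γ_s|)/(1 − |Γ_s|)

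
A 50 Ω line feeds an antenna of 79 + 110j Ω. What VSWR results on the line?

VSWR ≈ 5.08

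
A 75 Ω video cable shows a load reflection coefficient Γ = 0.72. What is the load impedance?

Z_L = Z_0·(1 + Γ)/(1 − Γ) = 75·(1.72)/(0.28)

Z_L ≈ 461 Ω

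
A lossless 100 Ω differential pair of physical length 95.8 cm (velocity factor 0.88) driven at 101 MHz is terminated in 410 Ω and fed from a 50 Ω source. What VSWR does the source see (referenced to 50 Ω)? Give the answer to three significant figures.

VSWR ≈ 4.92

λ = v/f = 0.88·c / 101 MHz = 2.61 m
βl = 2π·l/λ = 2π × 0.367 = 132°
tan(βl) = -1.11
Z_in = Z_0·(Z_L + jZ_0·tanβl)/(Z_0 + jZ_L·tanβl) = 42.1 + j80.6 Ω
Γ_s = (Z_in − Z_s)/(Z_in + Z_s) = (-7.94 + j80.6)/(92.1 + j80.6), |Γ_s| = 0.662
VSWR = (1 + |Γ_s|)/(1 − |Γ_s|)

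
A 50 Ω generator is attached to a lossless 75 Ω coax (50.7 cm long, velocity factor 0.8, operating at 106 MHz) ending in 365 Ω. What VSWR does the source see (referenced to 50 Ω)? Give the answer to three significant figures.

VSWR ≈ 3.36

λ = v/f = 0.8·c / 106 MHz = 2.26 m
βl = 2π·l/λ = 2π × 0.224 = 80.6°
tan(βl) = 6.05
Z_in = Z_0·(Z_L + jZ_0·tanβl)/(Z_0 + jZ_L·tanβl) = 15.8 − j11.9 Ω
Γ_s = (Z_in − Z_s)/(Z_in + Z_s) = (-34.2 − j11.9)/(65.8 − j11.9), |Γ_s| = 0.541
VSWR = (1 + |Γ_s|)/(1 − |Γ_s|)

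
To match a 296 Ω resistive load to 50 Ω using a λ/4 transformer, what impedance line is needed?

Z_qwt = √(Z_0·R_L) = √(50 × 296) = √14800

Z_qwt ≈ 122 Ω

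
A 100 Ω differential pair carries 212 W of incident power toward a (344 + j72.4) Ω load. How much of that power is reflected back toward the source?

P_reflected ≈ 67.9 W

|Γ| = |(244 + j72.4)/(444 + j72.4)| = 0.566
|Γ|² = 0.32
P_refl = |Γ|²·P_inc = 67.9 W, P_del = (1 − |Γ|²)·P_inc = 144 W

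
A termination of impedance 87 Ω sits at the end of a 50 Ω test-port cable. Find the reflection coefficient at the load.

Γ = (Z_L − Z_0)/(Z_L + Z_0) = (87 − 50)/(87 + 50) = 37/137

Γ = 0.27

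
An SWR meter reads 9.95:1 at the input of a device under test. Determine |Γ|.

|Γ| = (S − 1)/(S + 1) = (9.95 − 1)/(9.95 + 1) = 8.95/10.9

|Γ| ≈ 0.817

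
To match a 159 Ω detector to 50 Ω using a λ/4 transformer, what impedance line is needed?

Z_qwt = √(Z_0·R_L) = √(50 × 159) = √7950

Z_qwt ≈ 89.2 Ω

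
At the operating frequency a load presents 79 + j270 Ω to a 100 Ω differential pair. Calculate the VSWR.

VSWR ≈ 11.2

Γ = (Z_L − Z_0)/(Z_L + Z_0) = (-21 + j270)/(179 + j270)
|Γ| = 271/324 = 0.836
VSWR = (1 + |Γ|)/(1 − |Γ|) = 1.84/0.164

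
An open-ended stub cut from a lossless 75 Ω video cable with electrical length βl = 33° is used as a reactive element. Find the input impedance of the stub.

tan(βl) = 0.649
For an open-ended stub, Z_in = −jZ_0·cot(βl) = −jZ_0/tan(βl)

Z_in ≈ −j115 Ω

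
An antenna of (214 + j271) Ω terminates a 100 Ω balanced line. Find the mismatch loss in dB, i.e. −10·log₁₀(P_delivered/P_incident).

mismatch loss ≈ 3.03 dB

Γ = (114 + j271)/(314 + j271), |Γ| = 0.709
|Γ|² = 0.502, so P_del/P_inc = 1 − |Γ|² = 0.498
ML = −10·log₁₀(1 − |Γ|²)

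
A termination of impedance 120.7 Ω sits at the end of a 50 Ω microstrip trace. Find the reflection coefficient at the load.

Γ = 0.414

Γ = (Z_L − Z_0)/(Z_L + Z_0) = (120.7 − 50)/(120.7 + 50) = 70.7/170.7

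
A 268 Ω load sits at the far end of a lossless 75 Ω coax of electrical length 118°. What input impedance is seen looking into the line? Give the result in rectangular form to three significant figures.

Z_in ≈ 26.3 + j36 Ω

tan(βl) = tan(118°) = -1.88
Z_in = Z_0·(Z_L + jZ_0·tanβl)/(Z_0 + jZ_L·tanβl)
     = 75·(268 − j141)/(75 − j504)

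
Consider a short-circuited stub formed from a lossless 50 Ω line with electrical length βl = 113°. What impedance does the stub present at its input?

tan(βl) = -2.36
For a short-circuited stub, Z_in = jZ_0·tan(βl)

Z_in ≈ −j118 Ω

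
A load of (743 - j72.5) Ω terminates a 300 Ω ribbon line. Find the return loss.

RL ≈ 7.34 dB

Γ = (443 − j72.5)/(1043 − j72.5), |Γ| = 0.429
RL = −20·log₁₀|Γ| = −20·log₁₀(0.429)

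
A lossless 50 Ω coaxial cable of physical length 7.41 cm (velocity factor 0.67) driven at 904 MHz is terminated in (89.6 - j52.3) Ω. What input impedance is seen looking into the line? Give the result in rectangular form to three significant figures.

λ = v/f = 0.67·c / 904 MHz = 0.222 m
βl = 2π·l/λ = 2π × 0.333 = 120°
tan(βl) = tan(120°) = -1.73
Z_in = Z_0·(Z_L + jZ_0·tanβl)/(Z_0 + jZ_L·tanβl)
     = 50·(89.6 − j139)/(-40.7 − j155)

Z_in ≈ 34.8 + j38 Ω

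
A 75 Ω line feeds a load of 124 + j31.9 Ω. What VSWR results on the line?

VSWR ≈ 1.82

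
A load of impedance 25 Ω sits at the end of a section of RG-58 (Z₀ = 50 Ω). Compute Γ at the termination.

Γ = (Z_L − Z_0)/(Z_L + Z_0) = (25 − 50)/(25 + 50) = -25/75

Γ = -0.333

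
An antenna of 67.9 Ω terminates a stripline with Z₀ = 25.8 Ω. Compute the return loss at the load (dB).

Γ = (67.9 − 25.8)/(67.9 + 25.8) = 0.449
RL = −20·log₁₀|Γ| = −20·log₁₀(0.449)

RL ≈ 6.95 dB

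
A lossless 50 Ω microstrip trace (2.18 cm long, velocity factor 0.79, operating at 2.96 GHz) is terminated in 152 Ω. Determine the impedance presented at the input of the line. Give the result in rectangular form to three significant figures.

Z_in ≈ 16.7 + j6.27 Ω

λ = v/f = 0.79·c / 2.96 GHz = 0.0801 m
βl = 2π·l/λ = 2π × 0.272 = 98°
tan(βl) = tan(98°) = -7.1
Z_in = Z_0·(Z_L + jZ_0·tanβl)/(Z_0 + jZ_L·tanβl)
     = 50·(152 − j355)/(50 − j1080)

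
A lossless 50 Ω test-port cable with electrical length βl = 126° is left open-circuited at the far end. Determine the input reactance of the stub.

tan(βl) = -1.38
For an open-circuited stub, Z_in = −jZ_0·cot(βl) = −jZ_0/tan(βl)

X_in ≈ 36.3 Ω (inductive)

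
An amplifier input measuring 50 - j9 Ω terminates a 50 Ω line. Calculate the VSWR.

Γ = (Z_L − Z_0)/(Z_L + Z_0) = (0 − j9)/(100 − j9)
|Γ| = 9/100 = 0.0896
VSWR = (1 + |Γ|)/(1 − |Γ|) = 1.09/0.91

VSWR ≈ 1.2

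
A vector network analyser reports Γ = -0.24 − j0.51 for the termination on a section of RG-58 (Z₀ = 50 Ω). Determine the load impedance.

Z_L ≈ 19 − j28.4 Ω

Z_L = Z_0·(1 + Γ)/(1 − Γ) = 50·(0.76 − j0.51)/(1.24 + j0.51)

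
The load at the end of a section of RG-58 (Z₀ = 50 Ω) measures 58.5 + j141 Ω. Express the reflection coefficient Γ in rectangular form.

Γ ≈ 0.657 + j0.445

Γ = (Z_L − Z_0)/(Z_L + Z_0) = (8.5 + j141)/(108.5 + j141)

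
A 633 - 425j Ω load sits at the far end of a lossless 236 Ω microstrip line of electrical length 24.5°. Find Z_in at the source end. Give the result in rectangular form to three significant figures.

Z_in ≈ 159 − j281 Ω

tan(βl) = tan(24.5°) = 0.456
Z_in = Z_0·(Z_L + jZ_0·tanβl)/(Z_0 + jZ_L·tanβl)
     = 236·(633 − j317)/(430 + j288)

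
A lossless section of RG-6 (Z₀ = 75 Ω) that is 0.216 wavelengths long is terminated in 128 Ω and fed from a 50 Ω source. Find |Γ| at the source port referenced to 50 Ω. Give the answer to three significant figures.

|Γ| ≈ 0.12

βl = 2π × 0.216 = 77.8°
tan(βl) = 4.61
Z_in = Z_0·(Z_L + jZ_0·tanβl)/(Z_0 + jZ_L·tanβl) = 45.3 − j10.5 Ω
Γ_s = (Z_in − Z_s)/(Z_in + Z_s) = (-4.72 − j10.5)/(95.3 − j10.5), |Γ_s| = 0.12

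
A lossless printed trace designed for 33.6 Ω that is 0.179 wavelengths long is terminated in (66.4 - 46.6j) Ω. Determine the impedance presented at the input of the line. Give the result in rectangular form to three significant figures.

Z_in ≈ 11 − j5.64 Ω

βl = 2π × 0.179 = 64.4°
tan(βl) = tan(64.4°) = 2.09
Z_in = Z_0·(Z_L + jZ_0·tanβl)/(Z_0 + jZ_L·tanβl)
     = 33.6·(66.4 + j23.7)/(131 + j139)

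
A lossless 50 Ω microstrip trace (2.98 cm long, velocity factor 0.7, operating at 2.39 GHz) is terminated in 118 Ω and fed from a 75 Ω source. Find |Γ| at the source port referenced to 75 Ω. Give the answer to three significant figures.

|Γ| ≈ 0.505

λ = v/f = 0.7·c / 2.39 GHz = 0.0879 m
βl = 2π·l/λ = 2π × 0.339 = 122°
tan(βl) = -1.59
Z_in = Z_0·(Z_L + jZ_0·tanβl)/(Z_0 + jZ_L·tanβl) = 27.6 + j24 Ω
Γ_s = (Z_in − Z_s)/(Z_in + Z_s) = (-47.4 + j24)/(103 + j24), |Γ_s| = 0.505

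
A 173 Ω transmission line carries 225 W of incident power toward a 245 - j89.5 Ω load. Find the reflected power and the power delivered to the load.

P_reflected ≈ 16.2 W; P_delivered ≈ 209 W

|Γ| = |(72 − j89.5)/(418 − j89.5)| = 0.269
|Γ|² = 0.0722
P_refl = |Γ|²·P_inc = 16.2 W, P_del = (1 − |Γ|²)·P_inc = 209 W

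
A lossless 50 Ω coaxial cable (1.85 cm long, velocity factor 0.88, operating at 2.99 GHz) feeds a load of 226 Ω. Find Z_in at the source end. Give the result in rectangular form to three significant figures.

λ = v/f = 0.88·c / 2.99 GHz = 0.0883 m
βl = 2π·l/λ = 2π × 0.21 = 75.4°
tan(βl) = tan(75.4°) = 3.85
Z_in = Z_0·(Z_L + jZ_0·tanβl)/(Z_0 + jZ_L·tanβl)
     = 50·(226 + j192)/(50 + j869)

Z_in ≈ 11.8 − j12.3 Ω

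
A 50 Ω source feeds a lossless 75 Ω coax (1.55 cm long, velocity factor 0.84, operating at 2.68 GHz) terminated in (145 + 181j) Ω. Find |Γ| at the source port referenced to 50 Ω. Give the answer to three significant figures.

|Γ| ≈ 0.705

λ = v/f = 0.84·c / 2.68 GHz = 0.094 m
βl = 2π·l/λ = 2π × 0.165 = 59.3°
tan(βl) = 1.69
Z_in = Z_0·(Z_L + jZ_0·tanβl)/(Z_0 + jZ_L·tanβl) = 27.8 − j70.6 Ω
Γ_s = (Z_in − Z_s)/(Z_in + Z_s) = (-22.2 − j70.6)/(77.8 − j70.6), |Γ_s| = 0.705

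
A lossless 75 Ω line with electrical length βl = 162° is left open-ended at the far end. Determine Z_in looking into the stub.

tan(βl) = -0.325
For an open-ended stub, Z_in = −jZ_0·cot(βl) = −jZ_0/tan(βl)

Z_in ≈ +j231 Ω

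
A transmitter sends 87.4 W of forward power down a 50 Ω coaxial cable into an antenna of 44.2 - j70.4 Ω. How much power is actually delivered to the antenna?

P_delivered ≈ 55.9 W

|Γ| = |(-5.8 − j70.4)/(94.2 − j70.4)| = 0.601
|Γ|² = 0.361
P_refl = |Γ|²·P_inc = 31.5 W, P_del = (1 − |Γ|²)·P_inc = 55.9 W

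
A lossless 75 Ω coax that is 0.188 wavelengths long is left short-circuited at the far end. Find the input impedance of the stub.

Z_in ≈ +j183 Ω

βl = 2π × 0.188 = 67.7°
tan(βl) = 2.44
For a short-circuited stub, Z_in = jZ_0·tan(βl)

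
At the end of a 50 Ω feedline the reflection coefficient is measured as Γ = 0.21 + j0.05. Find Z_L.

Z_L = Z_0·(1 + Γ)/(1 − Γ) = 50·(1.21 + j0.05)/(0.79 − j0.05)

Z_L ≈ 76.1 + j7.98 Ω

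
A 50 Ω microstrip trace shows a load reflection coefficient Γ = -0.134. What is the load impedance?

Z_L ≈ 38.2 Ω

Z_L = Z_0·(1 + Γ)/(1 − Γ) = 50·(0.866)/(1.13)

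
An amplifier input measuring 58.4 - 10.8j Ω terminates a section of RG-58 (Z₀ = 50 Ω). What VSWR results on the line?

VSWR ≈ 1.29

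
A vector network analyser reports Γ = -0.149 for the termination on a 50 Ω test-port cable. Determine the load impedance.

Z_L = Z_0·(1 + Γ)/(1 − Γ) = 50·(0.851)/(1.15)

Z_L ≈ 37 Ω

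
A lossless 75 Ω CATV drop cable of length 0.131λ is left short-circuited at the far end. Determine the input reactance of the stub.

X_in ≈ 80.9 Ω (inductive)

βl = 2π × 0.131 = 47.2°
tan(βl) = 1.08
For a short-circuited stub, Z_in = jZ_0·tan(βl)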